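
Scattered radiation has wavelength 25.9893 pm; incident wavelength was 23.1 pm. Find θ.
101.00°

First find the wavelength shift:
Δλ = λ' - λ = 25.9893 - 23.1 = 2.8893 pm

Using Δλ = λ_C(1 - cos θ), with λ_C = h/(m_e·c) ≈ 2.42631024 pm:
cos θ = 1 - Δλ/λ_C
cos θ = 1 - 2.8893/2.42631024
cos θ = -0.190821

θ = arccos(-0.190821)
θ = 101.00°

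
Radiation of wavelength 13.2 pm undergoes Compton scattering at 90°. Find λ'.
15.6263 pm

Using the Compton formula: λ' = λ + λ_C(1 − cos θ)

For θ = 90°, cos θ = 0 (exact) = 0.0000, so:
1 − cos 90° = 1 − (0) = 1.0000

Δλ = λ_C × 1.0000 = 2.4263 × 1.0000 = 2.4263 pm

λ' = 13.2 + 2.4263 = 15.6263 pm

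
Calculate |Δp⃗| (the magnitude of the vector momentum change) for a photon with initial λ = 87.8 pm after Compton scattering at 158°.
1.4442e-23 kg·m/s

Photon momentum magnitude is p = h/λ.

Initial momentum:
p₀ = h/λ = 6.6261e-34/8.7800e-11 = 7.5468e-24 kg·m/s

After scattering:
λ' = λ + Δλ = 87.8 + 4.6759 = 92.4759 pm
p' = h/λ' = 6.6261e-34/9.2476e-11 = 7.1652e-24 kg·m/s

Momentum is a vector; the scattered photon's direction makes angle θ = 158° with the incident direction. The magnitude of the vector change Δp⃗ = p⃗₀ − p⃗' is found from the law of cosines:
|Δp⃗|² = p₀² + p'² − 2p₀p'cos θ
|Δp⃗|² = (7.5468e-24)² + (7.1652e-24)² − 2·7.5468e-24·7.1652e-24·cos(158°)
|Δp⃗| = 1.4442e-23 kg·m/s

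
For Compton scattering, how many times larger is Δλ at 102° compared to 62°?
102° produces the larger shift by a factor of 2.277

Calculate both shifts using Δλ = λ_C(1 - cos θ):

For θ₁ = 62°:
Δλ₁ = 2.4263 × (1 - cos(62°))
Δλ₁ = 2.4263 × 0.5305
Δλ₁ = 1.2872 pm

For θ₂ = 102°:
Δλ₂ = 2.4263 × (1 - cos(102°))
Δλ₂ = 2.4263 × 1.2079
Δλ₂ = 2.9308 pm

The 102° angle produces the larger shift.
Ratio: 2.9308/1.2872 = 2.277

(Intermediate values are shown rounded; full precision is carried through to the final answer.)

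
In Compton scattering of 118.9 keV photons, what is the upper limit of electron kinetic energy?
37.7597 keV

Maximum energy transfer occurs at θ = 180° (backscattering).

Initial photon: E₀ = 118.9 keV → λ₀ = 10.4276 pm

Maximum Compton shift (at 180°):
Δλ_max = 2λ_C = 2 × 2.4263 = 4.8526 pm

Final wavelength:
λ' = 10.4276 + 4.8526 = 15.2802 pm

Minimum photon energy (maximum energy to electron):
E'_min = hc/λ' = 81.1403 keV

Maximum electron kinetic energy:
K_max = E₀ - E'_min = 118.9000 - 81.1403 = 37.7597 keV

(Intermediate values are shown rounded; full precision is carried through to the final answer.)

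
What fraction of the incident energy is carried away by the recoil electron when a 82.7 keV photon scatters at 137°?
0.2189 (or 21.89%)

Calculate initial and final photon energies:

Initial: E₀ = 82.7 keV → λ₀ = 14.9920 pm
Compton shift: Δλ = 4.2008 pm
Final wavelength: λ' = 19.1928 pm
Final energy: E' = 64.5992 keV

Fractional energy loss:
(E₀ - E')/E₀ = (82.7000 - 64.5992)/82.7000
= 18.1008/82.7000
= 0.2189
= 21.89%

(Intermediate values are shown rounded; full precision is carried through to the final answer.)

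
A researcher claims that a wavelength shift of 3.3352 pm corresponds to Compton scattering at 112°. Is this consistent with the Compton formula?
Yes, consistent

Calculate the expected shift for θ = 112°:

Δλ_expected = λ_C(1 - cos(112°))
Δλ_expected = 2.4263 × (1 - cos(112°))
Δλ_expected = 2.4263 × 1.3746
Δλ_expected = 3.3352 pm

Given shift: 3.3352 pm
Expected shift: 3.3352 pm
Difference: 0.0000 pm

The values match. This is consistent with Compton scattering at the stated angle.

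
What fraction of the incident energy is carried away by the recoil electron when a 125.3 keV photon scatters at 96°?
0.2131 (or 21.31%)

Calculate initial and final photon energies:

Initial: E₀ = 125.3 keV → λ₀ = 9.8950 pm
Compton shift: Δλ = 2.6799 pm
Final wavelength: λ' = 12.5749 pm
Final energy: E' = 98.5964 keV

Fractional energy loss:
(E₀ - E')/E₀ = (125.3000 - 98.5964)/125.3000
= 26.7036/125.3000
= 0.2131
= 21.31%

(Intermediate values are shown rounded; full precision is carried through to the final answer.)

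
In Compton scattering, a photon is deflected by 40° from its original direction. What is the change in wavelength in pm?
0.5676 pm

Using the Compton scattering formula:
Δλ = λ_C(1 - cos θ)

where λ_C = h/(m_e·c) ≈ 2.4263 pm is the Compton wavelength of an electron.

For θ = 40°:
cos(40°) = 0.7660
1 - cos(40°) = 0.2340

Δλ = 2.4263 × 0.2340
Δλ = 0.5676 pm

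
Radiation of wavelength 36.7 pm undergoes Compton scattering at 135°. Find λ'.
40.8420 pm

Using the Compton formula: λ' = λ + λ_C(1 − cos θ)

For θ = 135°, cos θ = -√2/2 (exact) ≈ -0.7071, so:
1 − cos 135° = 1 − (-√2/2) ≈ 1.7071

Δλ = λ_C × 1.7071 = 2.4263 × 1.7071 = 4.1420 pm

λ' = 36.7 + 4.1420 = 40.8420 pm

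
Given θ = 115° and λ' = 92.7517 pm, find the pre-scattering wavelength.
89.3000 pm

From λ' = λ + Δλ, we have λ = λ' - Δλ

First calculate the Compton shift:
Δλ = λ_C(1 - cos θ)
Δλ = 2.4263 × (1 - cos(115°))
Δλ = 2.4263 × 1.4226
Δλ = 3.4517 pm

Initial wavelength:
λ = λ' - Δλ
λ = 92.7517 - 3.4517
λ = 89.3000 pm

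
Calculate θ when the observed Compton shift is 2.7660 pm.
98.05°

From the Compton formula Δλ = λ_C(1 - cos θ), we can solve for θ:

cos θ = 1 - Δλ/λ_C

Given:
- Δλ = 2.7660 pm
- λ_C = h/(m_e·c) ≈ 2.42631024 pm

cos θ = 1 - 2.7660/2.42631024
cos θ = 1 - 1.140003
cos θ = -0.140003

θ = arccos(-0.140003)
θ = 98.05°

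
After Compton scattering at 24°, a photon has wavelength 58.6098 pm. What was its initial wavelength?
58.4000 pm

From λ' = λ + Δλ, we have λ = λ' - Δλ

First calculate the Compton shift:
Δλ = λ_C(1 - cos θ)
Δλ = 2.4263 × (1 - cos(24°))
Δλ = 2.4263 × 0.0865
Δλ = 0.2098 pm

Initial wavelength:
λ = λ' - Δλ
λ = 58.6098 - 0.2098
λ = 58.4000 pm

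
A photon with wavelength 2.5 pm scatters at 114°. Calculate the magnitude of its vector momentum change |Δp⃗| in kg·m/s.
3.2705e-22 kg·m/s

Photon momentum magnitude is p = h/λ.

Initial momentum:
p₀ = h/λ = 6.6261e-34/2.5000e-12 = 2.6504e-22 kg·m/s

After scattering:
λ' = λ + Δλ = 2.5 + 3.4132 = 5.9132 pm
p' = h/λ' = 6.6261e-34/5.9132e-12 = 1.1206e-22 kg·m/s

Momentum is a vector; the scattered photon's direction makes angle θ = 114° with the incident direction. The magnitude of the vector change Δp⃗ = p⃗₀ − p⃗' is found from the law of cosines:
|Δp⃗|² = p₀² + p'² − 2p₀p'cos θ
|Δp⃗|² = (2.6504e-22)² + (1.1206e-22)² − 2·2.6504e-22·1.1206e-22·cos(114°)
|Δp⃗| = 3.2705e-22 kg·m/s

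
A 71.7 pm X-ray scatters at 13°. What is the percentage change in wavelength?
0.0867%

Calculate the Compton shift:
Δλ = λ_C(1 - cos(13°))
Δλ = 2.4263 × (1 - cos(13°))
Δλ = 2.4263 × 0.0256
Δλ = 0.0622 pm

Percentage change:
(Δλ/λ₀) × 100 = (0.0622/71.7) × 100
= 0.0867%

(Intermediate values are shown rounded; full precision is carried through to the final answer.)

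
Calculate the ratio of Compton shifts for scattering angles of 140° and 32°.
140° produces the larger shift by a factor of 11.622

Calculate both shifts using Δλ = λ_C(1 - cos θ):

For θ₁ = 32°:
Δλ₁ = 2.4263 × (1 - cos(32°))
Δλ₁ = 2.4263 × 0.1520
Δλ₁ = 0.3687 pm

For θ₂ = 140°:
Δλ₂ = 2.4263 × (1 - cos(140°))
Δλ₂ = 2.4263 × 1.7660
Δλ₂ = 4.2850 pm

The 140° angle produces the larger shift.
Ratio: 4.2850/0.3687 = 11.622

(Intermediate values are shown rounded; full precision is carried through to the final answer.)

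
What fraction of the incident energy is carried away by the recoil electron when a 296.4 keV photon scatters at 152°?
0.5220 (or 52.20%)

Calculate initial and final photon energies:

Initial: E₀ = 296.4 keV → λ₀ = 4.1830 pm
Compton shift: Δλ = 4.5686 pm
Final wavelength: λ' = 8.7516 pm
Final energy: E' = 141.6700 keV

Fractional energy loss:
(E₀ - E')/E₀ = (296.4000 - 141.6700)/296.4000
= 154.7300/296.4000
= 0.5220
= 52.20%

(Intermediate values are shown rounded; full precision is carried through to the final answer.)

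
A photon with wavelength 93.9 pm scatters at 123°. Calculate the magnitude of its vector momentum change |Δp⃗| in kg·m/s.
1.2165e-23 kg·m/s

Photon momentum magnitude is p = h/λ.

Initial momentum:
p₀ = h/λ = 6.6261e-34/9.3900e-11 = 7.0565e-24 kg·m/s

After scattering:
λ' = λ + Δλ = 93.9 + 3.7478 = 97.6478 pm
p' = h/λ' = 6.6261e-34/9.7648e-11 = 6.7857e-24 kg·m/s

Momentum is a vector; the scattered photon's direction makes angle θ = 123° with the incident direction. The magnitude of the vector change Δp⃗ = p⃗₀ − p⃗' is found from the law of cosines:
|Δp⃗|² = p₀² + p'² − 2p₀p'cos θ
|Δp⃗|² = (7.0565e-24)² + (6.7857e-24)² − 2·7.0565e-24·6.7857e-24·cos(123°)
|Δp⃗| = 1.2165e-23 kg·m/s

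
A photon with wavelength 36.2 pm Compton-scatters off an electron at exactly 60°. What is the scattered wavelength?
37.4132 pm

Using the Compton formula: λ' = λ + λ_C(1 − cos θ)

For θ = 60°, cos θ = 1/2 (exact) = 0.5000, so:
1 − cos 60° = 1 − (1/2) = 0.5000

Δλ = λ_C × 0.5000 = 2.4263 × 0.5000 = 1.2132 pm

λ' = 36.2 + 1.2132 = 37.4132 pm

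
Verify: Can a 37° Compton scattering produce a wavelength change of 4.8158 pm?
No, inconsistent

Calculate the expected shift for θ = 37°:

Δλ_expected = λ_C(1 - cos(37°))
Δλ_expected = 2.4263 × (1 - cos(37°))
Δλ_expected = 2.4263 × 0.2014
Δλ_expected = 0.4886 pm

Given shift: 4.8158 pm
Expected shift: 0.4886 pm
Difference: 4.3272 pm

The values do not match. The given shift corresponds to θ ≈ 170.0°, not 37°.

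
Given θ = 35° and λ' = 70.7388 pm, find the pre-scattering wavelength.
70.3000 pm

From λ' = λ + Δλ, we have λ = λ' - Δλ

First calculate the Compton shift:
Δλ = λ_C(1 - cos θ)
Δλ = 2.4263 × (1 - cos(35°))
Δλ = 2.4263 × 0.1808
Δλ = 0.4388 pm

Initial wavelength:
λ = λ' - Δλ
λ = 70.7388 - 0.4388
λ = 70.3000 pm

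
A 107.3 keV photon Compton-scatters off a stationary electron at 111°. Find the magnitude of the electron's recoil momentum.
8.4338e-23 kg·m/s

The electron is initially at rest, so by conservation of momentum:
p⃗_e = p⃗₀ − p⃗'  (incident photon momentum minus scattered photon momentum)

Photon momentum magnitudes (p = h/λ = E/c):
λ₀ = hc/E₀ = 11.5549 pm → p₀ = h/λ₀ = 5.7344e-23 kg·m/s
Δλ = λ_C(1 − cos 111°) = 3.2958 pm
λ' = 14.8507 pm → p' = h/λ' = 4.4618e-23 kg·m/s

The scattered photon makes angle θ = 111° with the incident direction, so by the law of cosines:
|p⃗_e|² = p₀² + p'² − 2p₀p'cos θ
|p⃗_e|² = (5.7344e-23)² + (4.4618e-23)² − 2·5.7344e-23·4.4618e-23·cos(111°)
|p⃗_e| = 8.4338e-23 kg·m/s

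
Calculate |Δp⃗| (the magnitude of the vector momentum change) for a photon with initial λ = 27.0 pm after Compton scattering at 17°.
7.2412e-24 kg·m/s

Photon momentum magnitude is p = h/λ.

Initial momentum:
p₀ = h/λ = 6.6261e-34/2.7000e-11 = 2.4541e-23 kg·m/s

After scattering:
λ' = λ + Δλ = 27.0 + 0.1060 = 27.1060 pm
p' = h/λ' = 6.6261e-34/2.7106e-11 = 2.4445e-23 kg·m/s

Momentum is a vector; the scattered photon's direction makes angle θ = 17° with the incident direction. The magnitude of the vector change Δp⃗ = p⃗₀ − p⃗' is found from the law of cosines:
|Δp⃗|² = p₀² + p'² − 2p₀p'cos θ
|Δp⃗|² = (2.4541e-23)² + (2.4445e-23)² − 2·2.4541e-23·2.4445e-23·cos(17°)
|Δp⃗| = 7.2412e-24 kg·m/s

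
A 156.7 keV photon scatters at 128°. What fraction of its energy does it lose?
0.3313 (or 33.13%)

Calculate initial and final photon energies:

Initial: E₀ = 156.7 keV → λ₀ = 7.9122 pm
Compton shift: Δλ = 3.9201 pm
Final wavelength: λ' = 11.8323 pm
Final energy: E' = 104.7846 keV

Fractional energy loss:
(E₀ - E')/E₀ = (156.7000 - 104.7846)/156.7000
= 51.9154/156.7000
= 0.3313
= 33.13%

(Intermediate values are shown rounded; full precision is carried through to the final answer.)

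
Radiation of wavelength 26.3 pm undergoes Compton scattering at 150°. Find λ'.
30.8276 pm

Using the Compton formula: λ' = λ + λ_C(1 − cos θ)

For θ = 150°, cos θ = -√3/2 (exact) ≈ -0.8660, so:
1 − cos 150° = 1 − (-√3/2) ≈ 1.8660

Δλ = λ_C × 1.8660 = 2.4263 × 1.8660 = 4.5276 pm

λ' = 26.3 + 4.5276 = 30.8276 pm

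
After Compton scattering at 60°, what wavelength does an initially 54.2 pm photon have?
55.4132 pm

Using the Compton formula: λ' = λ + λ_C(1 − cos θ)

For θ = 60°, cos θ = 1/2 (exact) = 0.5000, so:
1 − cos 60° = 1 − (1/2) = 0.5000

Δλ = λ_C × 0.5000 = 2.4263 × 0.5000 = 1.2132 pm

λ' = 54.2 + 1.2132 = 55.4132 pm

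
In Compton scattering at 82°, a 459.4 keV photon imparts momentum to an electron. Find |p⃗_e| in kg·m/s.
2.6453e-22 kg·m/s

The electron is initially at rest, so by conservation of momentum:
p⃗_e = p⃗₀ − p⃗'  (incident photon momentum minus scattered photon momentum)

Photon momentum magnitudes (p = h/λ = E/c):
λ₀ = hc/E₀ = 2.6988 pm → p₀ = h/λ₀ = 2.4552e-22 kg·m/s
Δλ = λ_C(1 − cos 82°) = 2.0886 pm
λ' = 4.7875 pm → p' = h/λ' = 1.3840e-22 kg·m/s

The scattered photon makes angle θ = 82° with the incident direction, so by the law of cosines:
|p⃗_e|² = p₀² + p'² − 2p₀p'cos θ
|p⃗_e|² = (2.4552e-22)² + (1.3840e-22)² − 2·2.4552e-22·1.3840e-22·cos(82°)
|p⃗_e| = 2.6453e-22 kg·m/s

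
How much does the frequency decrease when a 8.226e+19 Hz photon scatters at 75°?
2.718e+19 Hz (decrease)

Convert frequency to wavelength (c = 299792458 m/s):
λ₀ = c/f₀ = 299792458/8.226e+19 = 3.6444500e-12 m = 3.6445 pm

Calculate Compton shift:
Δλ = λ_C(1 - cos(75°)) = 1.7983 pm

Final wavelength:
λ' = λ₀ + Δλ = 3.6445 + 1.7983 = 5.4428 pm

Final frequency:
f' = c/λ' = 299792458/5.4427849e-12 = 5.5080710e+19 Hz

Frequency shift (decrease):
Δf = f₀ - f' = 8.226e+19 - 5.5080710e+19 = 2.718e+19 Hz

(Intermediate values are shown rounded; full precision is carried through to the final answer.)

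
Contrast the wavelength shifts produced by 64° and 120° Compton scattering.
120° produces the larger shift by a factor of 2.671

Calculate both shifts using Δλ = λ_C(1 - cos θ):

For θ₁ = 64°:
Δλ₁ = 2.4263 × (1 - cos(64°))
Δλ₁ = 2.4263 × 0.5616
Δλ₁ = 1.3627 pm

For θ₂ = 120°:
Δλ₂ = 2.4263 × (1 - cos(120°))
Δλ₂ = 2.4263 × 1.5000
Δλ₂ = 3.6395 pm

The 120° angle produces the larger shift.
Ratio: 3.6395/1.3627 = 2.671

(Intermediate values are shown rounded; full precision is carried through to the final answer.)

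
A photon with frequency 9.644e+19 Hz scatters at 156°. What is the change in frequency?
5.776e+19 Hz (decrease)

Convert frequency to wavelength (c = 299792458 m/s):
λ₀ = c/f₀ = 299792458/9.644e+19 = 3.1085904e-12 m = 3.1086 pm

Calculate Compton shift:
Δλ = λ_C(1 - cos(156°)) = 4.6429 pm

Final wavelength:
λ' = λ₀ + Δλ = 3.1086 + 4.6429 = 7.7514 pm

Final frequency:
f' = c/λ' = 299792458/7.7514453e-12 = 3.8675685e+19 Hz

Frequency shift (decrease):
Δf = f₀ - f' = 9.644e+19 - 3.8675685e+19 = 5.776e+19 Hz

(Intermediate values are shown rounded; full precision is carried through to the final answer.)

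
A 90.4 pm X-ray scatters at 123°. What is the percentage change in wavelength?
4.1458%

Calculate the Compton shift:
Δλ = λ_C(1 - cos(123°))
Δλ = 2.4263 × (1 - cos(123°))
Δλ = 2.4263 × 1.5446
Δλ = 3.7478 pm

Percentage change:
(Δλ/λ₀) × 100 = (3.7478/90.4) × 100
= 4.1458%

(Intermediate values are shown rounded; full precision is carried through to the final answer.)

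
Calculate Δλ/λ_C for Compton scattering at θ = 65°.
0.5774 λ_C

The Compton shift formula is:
Δλ = λ_C(1 - cos θ)

Dividing both sides by λ_C:
Δλ/λ_C = 1 - cos θ

For θ = 65°:
Δλ/λ_C = 1 - cos(65°)
Δλ/λ_C = 1 - 0.4226
Δλ/λ_C = 0.5774

This means the shift is 0.5774 × λ_C = 1.4009 pm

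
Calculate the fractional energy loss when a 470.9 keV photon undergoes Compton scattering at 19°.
0.0478 (or 4.78%)

Calculate initial and final photon energies:

Initial: E₀ = 470.9 keV → λ₀ = 2.6329 pm
Compton shift: Δλ = 0.1322 pm
Final wavelength: λ' = 2.7651 pm
Final energy: E' = 448.3881 keV

Fractional energy loss:
(E₀ - E')/E₀ = (470.9000 - 448.3881)/470.9000
= 22.5119/470.9000
= 0.0478
= 4.78%

(Intermediate values are shown rounded; full precision is carried through to the final answer.)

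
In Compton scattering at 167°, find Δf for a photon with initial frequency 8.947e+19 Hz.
5.265e+19 Hz (decrease)

Convert frequency to wavelength (c = 299792458 m/s):
λ₀ = c/f₀ = 299792458/8.947e+19 = 3.3507596e-12 m = 3.3508 pm

Calculate Compton shift:
Δλ = λ_C(1 - cos(167°)) = 4.7904 pm

Final wavelength:
λ' = λ₀ + Δλ = 3.3508 + 4.7904 = 8.1412 pm

Final frequency:
f' = c/λ' = 299792458/8.1411939e-12 = 3.6824139e+19 Hz

Frequency shift (decrease):
Δf = f₀ - f' = 8.947e+19 - 3.6824139e+19 = 5.265e+19 Hz

(Intermediate values are shown rounded; full precision is carried through to the final answer.)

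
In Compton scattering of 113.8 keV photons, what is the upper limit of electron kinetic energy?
35.0676 keV

Maximum energy transfer occurs at θ = 180° (backscattering).

Initial photon: E₀ = 113.8 keV → λ₀ = 10.8949 pm

Maximum Compton shift (at 180°):
Δλ_max = 2λ_C = 2 × 2.4263 = 4.8526 pm

Final wavelength:
λ' = 10.8949 + 4.8526 = 15.7475 pm

Minimum photon energy (maximum energy to electron):
E'_min = hc/λ' = 78.7324 keV

Maximum electron kinetic energy:
K_max = E₀ - E'_min = 113.8000 - 78.7324 = 35.0676 keV

(Intermediate values are shown rounded; full precision is carried through to the final answer.)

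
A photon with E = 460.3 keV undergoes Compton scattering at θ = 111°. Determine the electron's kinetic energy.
253.2931 keV

By energy conservation: K_e = E_initial - E_final

First find the scattered photon energy:
Initial wavelength: λ = hc/E = 2.6936 pm
Compton shift: Δλ = λ_C(1 - cos(111°)) = 3.2958 pm
Final wavelength: λ' = 2.6936 + 3.2958 = 5.9894 pm
Final photon energy: E' = hc/λ' = 207.0069 keV

Electron kinetic energy:
K_e = E - E' = 460.3000 - 207.0069 = 253.2931 keV

(Intermediate values are shown rounded; full precision is carried through to the final answer.)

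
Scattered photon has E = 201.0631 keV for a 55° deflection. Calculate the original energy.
241.6000 keV

Convert final energy to wavelength (hc ≈ 1239.842 keV·pm):
λ' = hc/E' = 1239.842 / 201.0631 = 6.1664 pm

Calculate the Compton shift:
Δλ = λ_C(1 - cos(55°))
Δλ = 2.4263 × (1 - cos(55°))
Δλ = 1.0346 pm

Initial wavelength:
λ = λ' - Δλ = 6.1664 - 1.0346 = 5.1318 pm

Initial energy:
E = hc/λ = 1239.842 / 5.1318 = 241.6000 keV

(Intermediate values are shown rounded; full precision is carried through to the final answer.)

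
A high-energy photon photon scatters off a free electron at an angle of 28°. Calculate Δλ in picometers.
0.2840 pm

Using the Compton scattering formula:
Δλ = λ_C(1 - cos θ)

where λ_C = h/(m_e·c) ≈ 2.4263 pm is the Compton wavelength of an electron.

For θ = 28°:
cos(28°) = 0.8829
1 - cos(28°) = 0.1171

Δλ = 2.4263 × 0.1171
Δλ = 0.2840 pm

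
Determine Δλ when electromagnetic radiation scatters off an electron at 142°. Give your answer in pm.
4.3383 pm

Using the Compton scattering formula:
Δλ = λ_C(1 - cos θ)

where λ_C = h/(m_e·c) ≈ 2.4263 pm is the Compton wavelength of an electron.

For θ = 142°:
cos(142°) = -0.7880
1 - cos(142°) = 1.7880

Δλ = 2.4263 × 1.7880
Δλ = 4.3383 pm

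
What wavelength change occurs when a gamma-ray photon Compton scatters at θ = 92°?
2.5110 pm

Using the Compton scattering formula:
Δλ = λ_C(1 - cos θ)

where λ_C = h/(m_e·c) ≈ 2.4263 pm is the Compton wavelength of an electron.

For θ = 92°:
cos(92°) = -0.0349
1 - cos(92°) = 1.0349

Δλ = 2.4263 × 1.0349
Δλ = 2.5110 pm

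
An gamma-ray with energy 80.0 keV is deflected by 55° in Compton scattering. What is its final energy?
74.9935 keV

First convert energy to wavelength:
λ = hc/E, with hc ≈ 1239.842 keV·pm (i.e. 1239.842 eV·nm)

For E = 80.0 keV = 80000 eV:
λ = 1239.842 keV·pm / 80.0 keV
λ = 15.4980 pm

Calculate the Compton shift:
Δλ = λ_C(1 - cos(55°)) = 2.4263 × 0.4264
Δλ = 1.0346 pm

Final wavelength:
λ' = 15.4980 + 1.0346 = 16.5327 pm

Final energy:
E' = hc/λ' = 1239.842 / 16.5327 = 74.9935 keV

(Intermediate values are shown rounded; full precision is carried through to the final answer.)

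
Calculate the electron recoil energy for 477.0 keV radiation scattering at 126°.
284.8274 keV

By energy conservation: K_e = E_initial - E_final

First find the scattered photon energy:
Initial wavelength: λ = hc/E = 2.5992 pm
Compton shift: Δλ = λ_C(1 - cos(126°)) = 3.8525 pm
Final wavelength: λ' = 2.5992 + 3.8525 = 6.4517 pm
Final photon energy: E' = hc/λ' = 192.1726 keV

Electron kinetic energy:
K_e = E - E' = 477.0000 - 192.1726 = 284.8274 keV

(Intermediate values are shown rounded; full precision is carried through to the final answer.)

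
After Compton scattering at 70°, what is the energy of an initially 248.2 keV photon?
188.0886 keV

First convert energy to wavelength:
λ = hc/E, with hc ≈ 1239.842 keV·pm (i.e. 1239.842 eV·nm)

For E = 248.2 keV = 248200 eV:
λ = 1239.842 keV·pm / 248.2 keV
λ = 4.9953 pm

Calculate the Compton shift:
Δλ = λ_C(1 - cos(70°)) = 2.4263 × 0.6580
Δλ = 1.5965 pm

Final wavelength:
λ' = 4.9953 + 1.5965 = 6.5918 pm

Final energy:
E' = hc/λ' = 1239.842 / 6.5918 = 188.0886 keV

(Intermediate values are shown rounded; full precision is carried through to the final answer.)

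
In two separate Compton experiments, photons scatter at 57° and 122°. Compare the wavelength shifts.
122° produces the larger shift by a factor of 3.360

Calculate both shifts using Δλ = λ_C(1 - cos θ):

For θ₁ = 57°:
Δλ₁ = 2.4263 × (1 - cos(57°))
Δλ₁ = 2.4263 × 0.4554
Δλ₁ = 1.1048 pm

For θ₂ = 122°:
Δλ₂ = 2.4263 × (1 - cos(122°))
Δλ₂ = 2.4263 × 1.5299
Δλ₂ = 3.7121 pm

The 122° angle produces the larger shift.
Ratio: 3.7121/1.1048 = 3.360

(Intermediate values are shown rounded; full precision is carried through to the final answer.)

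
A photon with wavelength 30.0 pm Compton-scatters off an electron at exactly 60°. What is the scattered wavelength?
31.2132 pm

Using the Compton formula: λ' = λ + λ_C(1 − cos θ)

For θ = 60°, cos θ = 1/2 (exact) = 0.5000, so:
1 − cos 60° = 1 − (1/2) = 0.5000

Δλ = λ_C × 0.5000 = 2.4263 × 0.5000 = 1.2132 pm

λ' = 30.0 + 1.2132 = 31.2132 pm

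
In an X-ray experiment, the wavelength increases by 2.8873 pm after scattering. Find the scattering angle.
100.95°

From the Compton formula Δλ = λ_C(1 - cos θ), we can solve for θ:

cos θ = 1 - Δλ/λ_C

Given:
- Δλ = 2.8873 pm
- λ_C = h/(m_e·c) ≈ 2.42631024 pm

cos θ = 1 - 2.8873/2.42631024
cos θ = 1 - 1.189996
cos θ = -0.189996

θ = arccos(-0.189996)
θ = 100.95°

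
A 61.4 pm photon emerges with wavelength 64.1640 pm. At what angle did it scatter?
98.00°

First find the wavelength shift:
Δλ = λ' - λ = 64.1640 - 61.4 = 2.7640 pm

Using Δλ = λ_C(1 - cos θ), with λ_C = h/(m_e·c) ≈ 2.42631024 pm:
cos θ = 1 - Δλ/λ_C
cos θ = 1 - 2.7640/2.42631024
cos θ = -0.139178

θ = arccos(-0.139178)
θ = 98.00°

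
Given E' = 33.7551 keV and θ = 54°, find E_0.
34.7000 keV

Convert final energy to wavelength (hc ≈ 1239.842 keV·pm):
λ' = hc/E' = 1239.842 / 33.7551 = 36.7305 pm

Calculate the Compton shift:
Δλ = λ_C(1 - cos(54°))
Δλ = 2.4263 × (1 - cos(54°))
Δλ = 1.0002 pm

Initial wavelength:
λ = λ' - Δλ = 36.7305 - 1.0002 = 35.7303 pm

Initial energy:
E = hc/λ = 1239.842 / 35.7303 = 34.7000 keV

(Intermediate values are shown rounded; full precision is carried through to the final answer.)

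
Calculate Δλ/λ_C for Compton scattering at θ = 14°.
0.0297 λ_C

The Compton shift formula is:
Δλ = λ_C(1 - cos θ)

Dividing both sides by λ_C:
Δλ/λ_C = 1 - cos θ

For θ = 14°:
Δλ/λ_C = 1 - cos(14°)
Δλ/λ_C = 1 - 0.9703
Δλ/λ_C = 0.0297

This means the shift is 0.0297 × λ_C = 0.0721 pm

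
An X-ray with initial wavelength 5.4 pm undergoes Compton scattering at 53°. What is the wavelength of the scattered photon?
6.3661 pm

Using the Compton scattering formula:
λ' = λ + Δλ = λ + λ_C(1 - cos θ)

Given:
- Initial wavelength λ = 5.4 pm
- Scattering angle θ = 53°
- Compton wavelength λ_C ≈ 2.4263 pm

Calculate the shift:
Δλ = 2.4263 × (1 - cos(53°))
Δλ = 2.4263 × 0.3982
Δλ = 0.9661 pm

Final wavelength:
λ' = 5.4 + 0.9661 = 6.3661 pm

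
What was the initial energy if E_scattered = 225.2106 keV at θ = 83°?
367.3999 keV

Convert final energy to wavelength (hc ≈ 1239.842 keV·pm):
λ' = hc/E' = 1239.842 / 225.2106 = 5.5053 pm

Calculate the Compton shift:
Δλ = λ_C(1 - cos(83°))
Δλ = 2.4263 × (1 - cos(83°))
Δλ = 2.1306 pm

Initial wavelength:
λ = λ' - Δλ = 5.5053 - 2.1306 = 3.3746 pm

Initial energy:
E = hc/λ = 1239.842 / 3.3746 = 367.3999 keV

(Intermediate values are shown rounded; full precision is carried through to the final answer.)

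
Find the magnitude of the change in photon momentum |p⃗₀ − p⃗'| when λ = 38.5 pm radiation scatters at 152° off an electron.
3.1630e-23 kg·m/s

Photon momentum magnitude is p = h/λ.

Initial momentum:
p₀ = h/λ = 6.6261e-34/3.8500e-11 = 1.7211e-23 kg·m/s

After scattering:
λ' = λ + Δλ = 38.5 + 4.5686 = 43.0686 pm
p' = h/λ' = 6.6261e-34/4.3069e-11 = 1.5385e-23 kg·m/s

Momentum is a vector; the scattered photon's direction makes angle θ = 152° with the incident direction. The magnitude of the vector change Δp⃗ = p⃗₀ − p⃗' is found from the law of cosines:
|Δp⃗|² = p₀² + p'² − 2p₀p'cos θ
|Δp⃗|² = (1.7211e-23)² + (1.5385e-23)² − 2·1.7211e-23·1.5385e-23·cos(152°)
|Δp⃗| = 3.1630e-23 kg·m/s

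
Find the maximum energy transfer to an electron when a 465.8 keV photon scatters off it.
300.8038 keV

Maximum energy transfer occurs at θ = 180° (backscattering).

Initial photon: E₀ = 465.8 keV → λ₀ = 2.6617 pm

Maximum Compton shift (at 180°):
Δλ_max = 2λ_C = 2 × 2.4263 = 4.8526 pm

Final wavelength:
λ' = 2.6617 + 4.8526 = 7.5144 pm

Minimum photon energy (maximum energy to electron):
E'_min = hc/λ' = 164.9962 keV

Maximum electron kinetic energy:
K_max = E₀ - E'_min = 465.8000 - 164.9962 = 300.8038 keV

(Intermediate values are shown rounded; full precision is carried through to the final answer.)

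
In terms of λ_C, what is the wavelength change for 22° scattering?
0.0728 λ_C

The Compton shift formula is:
Δλ = λ_C(1 - cos θ)

Dividing both sides by λ_C:
Δλ/λ_C = 1 - cos θ

For θ = 22°:
Δλ/λ_C = 1 - cos(22°)
Δλ/λ_C = 1 - 0.9272
Δλ/λ_C = 0.0728

This means the shift is 0.0728 × λ_C = 0.1767 pm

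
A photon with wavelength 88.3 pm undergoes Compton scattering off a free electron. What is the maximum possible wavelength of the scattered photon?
93.1526 pm (at θ = 180°)

The Compton shift is Δλ = λ_C(1 − cos θ).

Since cos θ ranges from −1 to 1, the factor (1 − cos θ) ranges from 0 to 2; the maximum shift occurs at θ = 180° (backscattering):
Δλ_max = 2λ_C = 2 × 2.4263 pm = 4.8526 pm

Maximum scattered wavelength:
λ'_max = λ₀ + Δλ_max = 88.3 + 4.8526 = 93.1526 pm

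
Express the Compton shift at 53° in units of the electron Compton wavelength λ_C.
0.3982 λ_C

The Compton shift formula is:
Δλ = λ_C(1 - cos θ)

Dividing both sides by λ_C:
Δλ/λ_C = 1 - cos θ

For θ = 53°:
Δλ/λ_C = 1 - cos(53°)
Δλ/λ_C = 1 - 0.6018
Δλ/λ_C = 0.3982

This means the shift is 0.3982 × λ_C = 0.9661 pm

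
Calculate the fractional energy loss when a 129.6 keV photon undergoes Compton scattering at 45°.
0.0691 (or 6.91%)

Calculate initial and final photon energies:

Initial: E₀ = 129.6 keV → λ₀ = 9.5667 pm
Compton shift: Δλ = 0.7106 pm
Final wavelength: λ' = 10.2773 pm
Final energy: E' = 120.6385 keV

Fractional energy loss:
(E₀ - E')/E₀ = (129.6000 - 120.6385)/129.6000
= 8.9615/129.6000
= 0.0691
= 6.91%

(Intermediate values are shown rounded; full precision is carried through to the final answer.)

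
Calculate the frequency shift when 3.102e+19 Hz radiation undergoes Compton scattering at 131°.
9.110e+18 Hz (decrease)

Convert frequency to wavelength (c = 299792458 m/s):
λ₀ = c/f₀ = 299792458/3.102e+19 = 9.6644893e-12 m = 9.6645 pm

Calculate Compton shift:
Δλ = λ_C(1 - cos(131°)) = 4.0181 pm

Final wavelength:
λ' = λ₀ + Δλ = 9.6645 + 4.0181 = 13.6826 pm

Final frequency:
f' = c/λ' = 299792458/1.3682602e-11 = 2.1910485e+19 Hz

Frequency shift (decrease):
Δf = f₀ - f' = 3.102e+19 - 2.1910485e+19 = 9.110e+18 Hz

(Intermediate values are shown rounded; full precision is carried through to the final answer.)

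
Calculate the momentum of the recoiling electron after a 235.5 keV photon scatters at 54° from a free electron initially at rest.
1.0667e-22 kg·m/s

The electron is initially at rest, so by conservation of momentum:
p⃗_e = p⃗₀ − p⃗'  (incident photon momentum minus scattered photon momentum)

Photon momentum magnitudes (p = h/λ = E/c):
λ₀ = hc/E₀ = 5.2647 pm → p₀ = h/λ₀ = 1.2586e-22 kg·m/s
Δλ = λ_C(1 − cos 54°) = 1.0002 pm
λ' = 6.2649 pm → p' = h/λ' = 1.0577e-22 kg·m/s

The scattered photon makes angle θ = 54° with the incident direction, so by the law of cosines:
|p⃗_e|² = p₀² + p'² − 2p₀p'cos θ
|p⃗_e|² = (1.2586e-22)² + (1.0577e-22)² − 2·1.2586e-22·1.0577e-22·cos(54°)
|p⃗_e| = 1.0667e-22 kg·m/s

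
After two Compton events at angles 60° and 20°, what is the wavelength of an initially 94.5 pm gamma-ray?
95.8595 pm

Apply Compton shift twice:

First scattering at θ₁ = 60°:
Δλ₁ = λ_C(1 - cos(60°))
Δλ₁ = 2.4263 × 0.5000
Δλ₁ = 1.2132 pm

After first scattering:
λ₁ = 94.5 + 1.2132 = 95.7132 pm

Second scattering at θ₂ = 20°:
Δλ₂ = λ_C(1 - cos(20°))
Δλ₂ = 2.4263 × 0.0603
Δλ₂ = 0.1463 pm

Final wavelength:
λ₂ = 95.7132 + 0.1463 = 95.8595 pm

Total shift: Δλ_total = 1.2132 + 0.1463 = 1.3595 pm

(Intermediate values are shown rounded; full precision is carried through to the final answer.)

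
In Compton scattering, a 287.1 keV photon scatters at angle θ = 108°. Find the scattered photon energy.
165.4317 keV

First convert energy to wavelength:
λ = hc/E, with hc ≈ 1239.842 keV·pm (i.e. 1239.842 eV·nm)

For E = 287.1 keV = 287100 eV:
λ = 1239.842 keV·pm / 287.1 keV
λ = 4.3185 pm

Calculate the Compton shift:
Δλ = λ_C(1 - cos(108°)) = 2.4263 × 1.3090
Δλ = 3.1761 pm

Final wavelength:
λ' = 4.3185 + 3.1761 = 7.4946 pm

Final energy:
E' = hc/λ' = 1239.842 / 7.4946 = 165.4317 keV

(Intermediate values are shown rounded; full precision is carried through to the final answer.)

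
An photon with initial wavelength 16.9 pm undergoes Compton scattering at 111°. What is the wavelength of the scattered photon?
20.1958 pm

Using the Compton scattering formula:
λ' = λ + Δλ = λ + λ_C(1 - cos θ)

Given:
- Initial wavelength λ = 16.9 pm
- Scattering angle θ = 111°
- Compton wavelength λ_C ≈ 2.4263 pm

Calculate the shift:
Δλ = 2.4263 × (1 - cos(111°))
Δλ = 2.4263 × 1.3584
Δλ = 3.2958 pm

Final wavelength:
λ' = 16.9 + 3.2958 = 20.1958 pm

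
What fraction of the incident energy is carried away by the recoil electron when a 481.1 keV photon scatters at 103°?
0.5356 (or 53.56%)

Calculate initial and final photon energies:

Initial: E₀ = 481.1 keV → λ₀ = 2.5771 pm
Compton shift: Δλ = 2.9721 pm
Final wavelength: λ' = 5.5492 pm
Final energy: E' = 223.4268 keV

Fractional energy loss:
(E₀ - E')/E₀ = (481.1000 - 223.4268)/481.1000
= 257.6732/481.1000
= 0.5356
= 53.56%

(Intermediate values are shown rounded; full precision is carried through to the final answer.)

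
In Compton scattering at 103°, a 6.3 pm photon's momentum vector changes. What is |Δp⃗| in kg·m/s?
1.3982e-22 kg·m/s

Photon momentum magnitude is p = h/λ.

Initial momentum:
p₀ = h/λ = 6.6261e-34/6.3000e-12 = 1.0518e-22 kg·m/s

After scattering:
λ' = λ + Δλ = 6.3 + 2.9721 = 9.2721 pm
p' = h/λ' = 6.6261e-34/9.2721e-12 = 7.1462e-23 kg·m/s

Momentum is a vector; the scattered photon's direction makes angle θ = 103° with the incident direction. The magnitude of the vector change Δp⃗ = p⃗₀ − p⃗' is found from the law of cosines:
|Δp⃗|² = p₀² + p'² − 2p₀p'cos θ
|Δp⃗|² = (1.0518e-22)² + (7.1462e-23)² − 2·1.0518e-22·7.1462e-23·cos(103°)
|Δp⃗| = 1.3982e-22 kg·m/s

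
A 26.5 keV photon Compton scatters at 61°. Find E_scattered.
25.8104 keV

First convert energy to wavelength:
λ = hc/E, with hc ≈ 1239.842 keV·pm (i.e. 1239.842 eV·nm)

For E = 26.5 keV = 26500 eV:
λ = 1239.842 keV·pm / 26.5 keV
λ = 46.7865 pm

Calculate the Compton shift:
Δλ = λ_C(1 - cos(61°)) = 2.4263 × 0.5152
Δλ = 1.2500 pm

Final wavelength:
λ' = 46.7865 + 1.2500 = 48.0365 pm

Final energy:
E' = hc/λ' = 1239.842 / 48.0365 = 25.8104 keV

(Intermediate values are shown rounded; full precision is carried through to the final answer.)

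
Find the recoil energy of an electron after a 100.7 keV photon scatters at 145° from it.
26.5736 keV

By energy conservation: K_e = E_initial - E_final

First find the scattered photon energy:
Initial wavelength: λ = hc/E = 12.3122 pm
Compton shift: Δλ = λ_C(1 - cos(145°)) = 4.4138 pm
Final wavelength: λ' = 12.3122 + 4.4138 = 16.7261 pm
Final photon energy: E' = hc/λ' = 74.1264 keV

Electron kinetic energy:
K_e = E - E' = 100.7000 - 74.1264 = 26.5736 keV

(Intermediate values are shown rounded; full precision is carried through to the final answer.)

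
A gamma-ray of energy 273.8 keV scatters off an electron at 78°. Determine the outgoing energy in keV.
192.2197 keV

First convert energy to wavelength:
λ = hc/E, with hc ≈ 1239.842 keV·pm (i.e. 1239.842 eV·nm)

For E = 273.8 keV = 273800 eV:
λ = 1239.842 keV·pm / 273.8 keV
λ = 4.5283 pm

Calculate the Compton shift:
Δλ = λ_C(1 - cos(78°)) = 2.4263 × 0.7921
Δλ = 1.9219 pm

Final wavelength:
λ' = 4.5283 + 1.9219 = 6.4501 pm

Final energy:
E' = hc/λ' = 1239.842 / 6.4501 = 192.2197 keV

(Intermediate values are shown rounded; full precision is carried through to the final answer.)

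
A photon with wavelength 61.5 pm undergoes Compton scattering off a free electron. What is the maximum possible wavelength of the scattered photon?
66.3526 pm (at θ = 180°)

The Compton shift is Δλ = λ_C(1 − cos θ).

Since cos θ ranges from −1 to 1, the factor (1 − cos θ) ranges from 0 to 2; the maximum shift occurs at θ = 180° (backscattering):
Δλ_max = 2λ_C = 2 × 2.4263 pm = 4.8526 pm

Maximum scattered wavelength:
λ'_max = λ₀ + Δλ_max = 61.5 + 4.8526 = 66.3526 pm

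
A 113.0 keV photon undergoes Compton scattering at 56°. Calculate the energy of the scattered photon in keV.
102.9633 keV

First convert energy to wavelength:
λ = hc/E, with hc ≈ 1239.842 keV·pm (i.e. 1239.842 eV·nm)

For E = 113.0 keV = 113000 eV:
λ = 1239.842 keV·pm / 113.0 keV
λ = 10.9721 pm

Calculate the Compton shift:
Δλ = λ_C(1 - cos(56°)) = 2.4263 × 0.4408
Δλ = 1.0695 pm

Final wavelength:
λ' = 10.9721 + 1.0695 = 12.0416 pm

Final energy:
E' = hc/λ' = 1239.842 / 12.0416 = 102.9633 keV

(Intermediate values are shown rounded; full precision is carried through to the final answer.)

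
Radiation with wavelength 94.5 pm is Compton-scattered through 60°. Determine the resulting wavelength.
95.7132 pm

Using the Compton scattering formula:
λ' = λ + Δλ = λ + λ_C(1 - cos θ)

Given:
- Initial wavelength λ = 94.5 pm
- Scattering angle θ = 60°
- Compton wavelength λ_C ≈ 2.4263 pm

Calculate the shift:
Δλ = 2.4263 × (1 - cos(60°))
Δλ = 2.4263 × 0.5000
Δλ = 1.2132 pm

Final wavelength:
λ' = 94.5 + 1.2132 = 95.7132 pm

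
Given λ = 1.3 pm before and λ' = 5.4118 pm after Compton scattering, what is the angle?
134.00°

First find the wavelength shift:
Δλ = λ' - λ = 5.4118 - 1.3 = 4.1118 pm

Using Δλ = λ_C(1 - cos θ), with λ_C = h/(m_e·c) ≈ 2.42631024 pm:
cos θ = 1 - Δλ/λ_C
cos θ = 1 - 4.1118/2.42631024
cos θ = -0.694672

θ = arccos(-0.694672)
θ = 134.00°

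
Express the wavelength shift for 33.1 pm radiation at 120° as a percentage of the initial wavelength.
10.9954%

Calculate the Compton shift:
Δλ = λ_C(1 - cos(120°))
Δλ = 2.4263 × (1 - cos(120°))
Δλ = 2.4263 × 1.5000
Δλ = 3.6395 pm

Percentage change:
(Δλ/λ₀) × 100 = (3.6395/33.1) × 100
= 10.9954%

(Intermediate values are shown rounded; full precision is carried through to the final answer.)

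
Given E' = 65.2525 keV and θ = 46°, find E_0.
67.9000 keV

Convert final energy to wavelength (hc ≈ 1239.842 keV·pm):
λ' = hc/E' = 1239.842 / 65.2525 = 19.0007 pm

Calculate the Compton shift:
Δλ = λ_C(1 - cos(46°))
Δλ = 2.4263 × (1 - cos(46°))
Δλ = 0.7409 pm

Initial wavelength:
λ = λ' - Δλ = 19.0007 - 0.7409 = 18.2598 pm

Initial energy:
E = hc/λ = 1239.842 / 18.2598 = 67.9000 keV

(Intermediate values are shown rounded; full precision is carried through to the final answer.)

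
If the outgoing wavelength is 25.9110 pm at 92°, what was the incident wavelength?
23.4000 pm

From λ' = λ + Δλ, we have λ = λ' - Δλ

First calculate the Compton shift:
Δλ = λ_C(1 - cos θ)
Δλ = 2.4263 × (1 - cos(92°))
Δλ = 2.4263 × 1.0349
Δλ = 2.5110 pm

Initial wavelength:
λ = λ' - Δλ
λ = 25.9110 - 2.5110
λ = 23.4000 pm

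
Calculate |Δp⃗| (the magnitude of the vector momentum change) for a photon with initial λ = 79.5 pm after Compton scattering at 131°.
1.4805e-23 kg·m/s

Photon momentum magnitude is p = h/λ.

Initial momentum:
p₀ = h/λ = 6.6261e-34/7.9500e-11 = 8.3347e-24 kg·m/s

After scattering:
λ' = λ + Δλ = 79.5 + 4.0181 = 83.5181 pm
p' = h/λ' = 6.6261e-34/8.3518e-11 = 7.9337e-24 kg·m/s

Momentum is a vector; the scattered photon's direction makes angle θ = 131° with the incident direction. The magnitude of the vector change Δp⃗ = p⃗₀ − p⃗' is found from the law of cosines:
|Δp⃗|² = p₀² + p'² − 2p₀p'cos θ
|Δp⃗|² = (8.3347e-24)² + (7.9337e-24)² − 2·8.3347e-24·7.9337e-24·cos(131°)
|Δp⃗| = 1.4805e-23 kg·m/s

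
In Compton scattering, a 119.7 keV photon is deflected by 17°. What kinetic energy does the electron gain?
1.2128 keV

By energy conservation: K_e = E_initial - E_final

First find the scattered photon energy:
Initial wavelength: λ = hc/E = 10.3579 pm
Compton shift: Δλ = λ_C(1 - cos(17°)) = 0.1060 pm
Final wavelength: λ' = 10.3579 + 0.1060 = 10.4639 pm
Final photon energy: E' = hc/λ' = 118.4872 keV

Electron kinetic energy:
K_e = E - E' = 119.7000 - 118.4872 = 1.2128 keV

(Intermediate values are shown rounded; full precision is carried through to the final answer.)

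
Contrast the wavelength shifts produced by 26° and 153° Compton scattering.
153° produces the larger shift by a factor of 18.685

Calculate both shifts using Δλ = λ_C(1 - cos θ):

For θ₁ = 26°:
Δλ₁ = 2.4263 × (1 - cos(26°))
Δλ₁ = 2.4263 × 0.1012
Δλ₁ = 0.2456 pm

For θ₂ = 153°:
Δλ₂ = 2.4263 × (1 - cos(153°))
Δλ₂ = 2.4263 × 1.8910
Δλ₂ = 4.5882 pm

The 153° angle produces the larger shift.
Ratio: 4.5882/0.2456 = 18.685

(Intermediate values are shown rounded; full precision is carried through to the final answer.)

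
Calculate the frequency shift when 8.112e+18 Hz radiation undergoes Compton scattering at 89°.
4.916e+17 Hz (decrease)

Convert frequency to wavelength (c = 299792458 m/s):
λ₀ = c/f₀ = 299792458/8.112e+18 = 3.6956664e-11 m = 36.9567 pm

Calculate Compton shift:
Δλ = λ_C(1 - cos(89°)) = 2.3840 pm

Final wavelength:
λ' = λ₀ + Δλ = 36.9567 + 2.3840 = 39.3406 pm

Final frequency:
f' = c/λ' = 299792458/3.9340629e-11 = 7.6204286e+18 Hz

Frequency shift (decrease):
Δf = f₀ - f' = 8.112e+18 - 7.6204286e+18 = 4.916e+17 Hz

(Intermediate values are shown rounded; full precision is carried through to the final answer.)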